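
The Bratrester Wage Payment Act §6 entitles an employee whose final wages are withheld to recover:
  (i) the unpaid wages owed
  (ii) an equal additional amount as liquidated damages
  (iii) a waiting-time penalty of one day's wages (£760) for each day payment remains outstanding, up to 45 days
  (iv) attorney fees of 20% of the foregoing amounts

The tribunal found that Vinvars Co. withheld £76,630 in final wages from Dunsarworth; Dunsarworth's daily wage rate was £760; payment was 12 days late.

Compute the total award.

Liquidated damages (equal amount): £76,630
Penalty days: min(12, 45) = 12
Waiting-time penalty: 12 × £760 = £9,120
Subtotal: £76,630 + £76,630 + £9,120 = £162,380
Attorney fees: 20% of £162,380 = £32,476
Total award: £162,380 + £32,476 = £194,856

£194,856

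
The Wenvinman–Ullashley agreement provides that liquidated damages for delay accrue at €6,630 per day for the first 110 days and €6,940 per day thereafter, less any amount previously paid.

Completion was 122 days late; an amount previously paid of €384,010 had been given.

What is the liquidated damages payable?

€428,570

First 110 days: 110 × €6,630 = €729,300
Remaining days: (122 − 110) × €6,940 = €83,280
Accrued per-day damages: €729,300 + €83,280 = €812,580
Less amount previously paid: €812,580 − €384,010 = €428,570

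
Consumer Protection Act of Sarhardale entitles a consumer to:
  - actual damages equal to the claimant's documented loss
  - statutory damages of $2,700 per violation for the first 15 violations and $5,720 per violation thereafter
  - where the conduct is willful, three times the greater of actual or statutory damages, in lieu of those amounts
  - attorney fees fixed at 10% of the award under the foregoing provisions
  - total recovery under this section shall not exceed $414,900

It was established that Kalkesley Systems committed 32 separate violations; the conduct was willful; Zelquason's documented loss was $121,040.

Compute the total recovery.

First 15 violations: 15 × $2,700 = $40,500
Remaining violations: (32 − 15) × $5,720 = $97,240
Statutory damages: $40,500 + $97,240 = $137,740
Greater of actual damages ($121,040) or statutory damages ($137,740): $137,740
Trebled: 3 × $137,740 = $413,220
Attorney fees: 10% of $413,220 = $41,322
Total before cap: $413,220 + $41,322 = $454,542
Cap at $414,900: $454,542 exceeds the cap → $414,900

$414,900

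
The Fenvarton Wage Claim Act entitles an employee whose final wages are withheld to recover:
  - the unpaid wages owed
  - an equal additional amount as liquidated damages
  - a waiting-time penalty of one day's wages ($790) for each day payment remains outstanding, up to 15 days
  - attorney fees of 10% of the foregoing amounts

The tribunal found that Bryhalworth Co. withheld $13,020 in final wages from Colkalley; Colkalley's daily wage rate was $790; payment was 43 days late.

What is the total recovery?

$41,679

Liquidated damages (equal amount): $13,020
Penalty days: min(43, 15) = 15
Waiting-time penalty: 15 × $790 = $11,850
Subtotal: $13,020 + $13,020 + $11,850 = $37,890
Attorney fees: 10% of $37,890 = $3,789
Total award: $37,890 + $3,789 = $41,679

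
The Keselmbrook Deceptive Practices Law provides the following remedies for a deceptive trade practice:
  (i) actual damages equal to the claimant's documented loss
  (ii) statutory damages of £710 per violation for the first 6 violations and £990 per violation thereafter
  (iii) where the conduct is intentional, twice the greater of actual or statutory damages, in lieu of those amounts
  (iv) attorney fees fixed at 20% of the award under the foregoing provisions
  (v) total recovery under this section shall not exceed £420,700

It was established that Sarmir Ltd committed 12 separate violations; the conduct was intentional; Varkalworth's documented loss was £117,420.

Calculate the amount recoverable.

First 6 violations: 6 × £710 = £4,260
Remaining violations: (12 − 6) × £990 = £5,940
Statutory damages: £4,260 + £5,940 = £10,200
Greater of actual damages (£117,420) or statutory damages (£10,200): £117,420
Doubled: 2 × £117,420 = £234,840
Attorney fees: 20% of £234,840 = £46,968
Total before cap: £234,840 + £46,968 = £281,808
Cap at £420,700: £281,808 is within the cap, no reduction.

Total recovery: £281,808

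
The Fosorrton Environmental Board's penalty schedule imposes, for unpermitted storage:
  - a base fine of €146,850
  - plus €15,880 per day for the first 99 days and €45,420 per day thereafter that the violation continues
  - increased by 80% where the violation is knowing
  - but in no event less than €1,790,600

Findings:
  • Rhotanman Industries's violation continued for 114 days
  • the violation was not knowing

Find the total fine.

First 99 days: 99 × €15,880 = €1,572,120
Remaining days: (114 − 99) × €45,420 = €681,300
Per-day component: €1,572,120 + €681,300 = €2,253,420
Base plus per-day: €146,850 + €2,253,420 = €2,400,270
The violation was not knowing: no 80% increase.
Minimum €1,790,600: €2,400,270 meets the minimum, no increase.

€2,400,270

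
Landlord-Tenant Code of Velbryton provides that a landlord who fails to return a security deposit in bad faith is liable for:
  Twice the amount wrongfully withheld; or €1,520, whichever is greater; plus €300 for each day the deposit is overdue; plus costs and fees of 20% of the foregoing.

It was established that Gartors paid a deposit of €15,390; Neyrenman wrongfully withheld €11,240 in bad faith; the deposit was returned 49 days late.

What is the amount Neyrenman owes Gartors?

Doubled: 2 × €11,240 = €22,480
Minimum €1,520: €22,480 meets the minimum, no increase.
Late-return penalty: 49 × €300 = €14,700
Damages plus late penalty: €22,480 + €14,700 = €37,180
Costs and fees: 20% of €37,180 = €7,436
Total recovery: €37,180 + €7,436 = €44,616

Recovery: €44,616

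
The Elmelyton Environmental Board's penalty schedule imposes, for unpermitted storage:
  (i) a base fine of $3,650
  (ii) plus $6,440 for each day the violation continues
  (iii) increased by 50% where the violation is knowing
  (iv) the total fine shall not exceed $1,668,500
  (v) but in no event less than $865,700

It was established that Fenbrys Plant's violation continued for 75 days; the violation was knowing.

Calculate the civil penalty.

Per-day component: 75 × $6,440 = $483,000
Base plus per-day: $3,650 + $483,000 = $486,650
Enhancement: 50% of $486,650 = $243,325
Enhanced fine: $486,650 + $243,325 = $729,975
Cap at $1,668,500: $729,975 is within the cap, no reduction.
Minimum $865,700: $729,975 is below the minimum → $865,700

$865,700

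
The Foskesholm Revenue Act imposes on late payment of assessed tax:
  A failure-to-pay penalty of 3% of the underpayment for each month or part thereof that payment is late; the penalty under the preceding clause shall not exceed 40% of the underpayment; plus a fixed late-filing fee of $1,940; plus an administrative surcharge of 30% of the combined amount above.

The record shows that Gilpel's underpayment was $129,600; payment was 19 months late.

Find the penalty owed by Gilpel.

Accrued rate: 3% × 19 = 57%, capped at 40% → 40%
Failure-to-pay penalty: 40% of $129,600 = $51,840
Penalty before surcharge: $51,840 + $1,940 = $53,780
Administrative surcharge: 30% of $53,780 = $16,134
Total penalty: $53,780 + $16,134 = $69,914

$69,914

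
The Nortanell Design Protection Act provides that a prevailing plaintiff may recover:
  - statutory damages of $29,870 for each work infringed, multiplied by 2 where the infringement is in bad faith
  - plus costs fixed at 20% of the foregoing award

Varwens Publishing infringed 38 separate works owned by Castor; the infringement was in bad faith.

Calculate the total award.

Statutory damages: 38 × $29,870 = $1,135,060
Doubled: 2 × $1,135,060 = $2,270,120
Costs: 20% of $2,270,120 = $454,024
Award plus costs: $2,270,120 + $454,024 = $2,724,144

$2,724,144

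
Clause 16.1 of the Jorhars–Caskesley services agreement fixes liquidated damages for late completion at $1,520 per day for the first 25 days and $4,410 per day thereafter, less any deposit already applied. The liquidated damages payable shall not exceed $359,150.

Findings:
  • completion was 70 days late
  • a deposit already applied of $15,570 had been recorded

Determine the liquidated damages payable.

First 25 days: 25 × $1,520 = $38,000
Remaining days: (70 − 25) × $4,410 = $198,450
Accrued per-day damages: $38,000 + $198,450 = $236,450
Less deposit already applied: $236,450 − $15,570 = $220,880
Cap at $359,150: $220,880 is within the cap, no reduction.

$220,880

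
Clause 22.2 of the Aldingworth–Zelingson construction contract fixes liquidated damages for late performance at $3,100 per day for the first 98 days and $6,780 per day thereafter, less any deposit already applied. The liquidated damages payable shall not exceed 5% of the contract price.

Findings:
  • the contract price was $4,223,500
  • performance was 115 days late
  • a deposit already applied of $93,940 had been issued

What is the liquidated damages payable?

First 98 days: 98 × $3,100 = $303,800
Remaining days: (115 − 98) × $6,780 = $115,260
Accrued per-day damages: $303,800 + $115,260 = $419,060
Less deposit already applied: $419,060 − $93,940 = $325,120
Cap: 5% of $4,223,500 = $211,175
Cap at $211,175: $325,120 exceeds the cap → $211,175

$211,175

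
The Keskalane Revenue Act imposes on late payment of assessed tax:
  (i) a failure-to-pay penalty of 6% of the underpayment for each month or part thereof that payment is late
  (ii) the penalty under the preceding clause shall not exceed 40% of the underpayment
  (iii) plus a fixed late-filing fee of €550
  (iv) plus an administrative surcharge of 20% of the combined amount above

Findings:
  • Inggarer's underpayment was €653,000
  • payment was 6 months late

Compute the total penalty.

Accrued rate: 6% × 6 = 36%, capped at 40% → 36%
Failure-to-pay penalty: 36% of €653,000 = €235,080
Penalty before surcharge: €235,080 + €550 = €235,630
Administrative surcharge: 20% of €235,630 = €47,126
Total penalty: €235,630 + €47,126 = €282,756

€282,756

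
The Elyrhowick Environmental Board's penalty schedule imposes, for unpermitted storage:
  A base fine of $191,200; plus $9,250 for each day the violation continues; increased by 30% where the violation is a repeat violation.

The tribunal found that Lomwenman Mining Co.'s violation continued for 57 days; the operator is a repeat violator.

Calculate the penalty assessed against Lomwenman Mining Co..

Per-day component: 57 × $9,250 = $527,250
Base plus per-day: $191,200 + $527,250 = $718,450
Enhancement: 30% of $718,450 = $215,535
Enhanced fine: $718,450 + $215,535 = $933,985

$933,985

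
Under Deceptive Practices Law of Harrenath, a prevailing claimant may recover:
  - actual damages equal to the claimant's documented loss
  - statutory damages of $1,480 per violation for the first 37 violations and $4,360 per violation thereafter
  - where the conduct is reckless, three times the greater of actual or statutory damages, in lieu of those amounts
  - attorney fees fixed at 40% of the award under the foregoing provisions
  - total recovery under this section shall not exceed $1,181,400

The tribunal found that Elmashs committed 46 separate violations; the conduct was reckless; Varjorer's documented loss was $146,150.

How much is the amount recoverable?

$613,830

First 37 violations: 37 × $1,480 = $54,760
Remaining violations: (46 − 37) × $4,360 = $39,240
Statutory damages: $54,760 + $39,240 = $94,000
Greater of actual damages ($146,150) or statutory damages ($94,000): $146,150
Trebled: 3 × $146,150 = $438,450
Attorney fees: 40% of $438,450 = $175,380
Total before cap: $438,450 + $175,380 = $613,830
Cap at $1,181,400: $613,830 is within the cap, no reduction.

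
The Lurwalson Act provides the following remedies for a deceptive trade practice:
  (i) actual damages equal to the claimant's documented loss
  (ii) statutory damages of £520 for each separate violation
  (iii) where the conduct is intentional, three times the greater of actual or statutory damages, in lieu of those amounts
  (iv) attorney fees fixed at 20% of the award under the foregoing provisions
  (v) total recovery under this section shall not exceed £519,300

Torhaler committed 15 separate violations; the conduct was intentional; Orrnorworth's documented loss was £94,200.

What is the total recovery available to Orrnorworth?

Total recovery: £339,120

Statutory damages: 15 × £520 = £7,800
Greater of actual damages (£94,200) or statutory damages (£7,800): £94,200
Trebled: 3 × £94,200 = £282,600
Attorney fees: 20% of £282,600 = £56,520
Total before cap: £282,600 + £56,520 = £339,120
Cap at £519,300: £339,120 is within the cap, no reduction.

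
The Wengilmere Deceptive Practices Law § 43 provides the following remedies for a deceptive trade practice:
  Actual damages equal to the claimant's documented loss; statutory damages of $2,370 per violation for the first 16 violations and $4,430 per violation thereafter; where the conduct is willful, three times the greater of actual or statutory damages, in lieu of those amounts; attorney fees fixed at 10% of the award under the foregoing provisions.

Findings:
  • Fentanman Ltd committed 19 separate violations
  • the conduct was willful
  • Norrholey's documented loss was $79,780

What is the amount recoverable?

$263,274

First 16 violations: 16 × $2,370 = $37,920
Remaining violations: (19 − 16) × $4,430 = $13,290
Statutory damages: $37,920 + $13,290 = $51,210
Greater of actual damages ($79,780) or statutory damages ($51,210): $79,780
Trebled: 3 × $79,780 = $239,340
Attorney fees: 10% of $239,340 = $23,934
Total recovery: $239,340 + $23,934 = $263,274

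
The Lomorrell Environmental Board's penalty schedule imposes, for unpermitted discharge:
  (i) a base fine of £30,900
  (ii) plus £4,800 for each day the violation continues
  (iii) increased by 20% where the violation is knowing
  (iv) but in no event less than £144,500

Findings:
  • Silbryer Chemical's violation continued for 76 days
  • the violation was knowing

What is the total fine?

Per-day component: 76 × £4,800 = £364,800
Base plus per-day: £30,900 + £364,800 = £395,700
Enhancement: 20% of £395,700 = £79,140
Enhanced fine: £395,700 + £79,140 = £474,840
Minimum £144,500: £474,840 meets the minimum, no increase.

£474,840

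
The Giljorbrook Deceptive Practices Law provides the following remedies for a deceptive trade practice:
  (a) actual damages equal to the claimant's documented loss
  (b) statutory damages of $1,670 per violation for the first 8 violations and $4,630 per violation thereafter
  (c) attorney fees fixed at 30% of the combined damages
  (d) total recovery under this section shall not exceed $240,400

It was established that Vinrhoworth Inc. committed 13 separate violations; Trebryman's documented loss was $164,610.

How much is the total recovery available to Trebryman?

Total recovery: $240,400

First 8 violations: 8 × $1,670 = $13,360
Remaining violations: (13 − 8) × $4,630 = $23,150
Statutory damages: $13,360 + $23,150 = $36,510
Combined damages: $164,610 + $36,510 = $201,120
Attorney fees: 30% of $201,120 = $60,336
Total before cap: $201,120 + $60,336 = $261,456
Cap at $240,400: $261,456 exceeds the cap → $240,400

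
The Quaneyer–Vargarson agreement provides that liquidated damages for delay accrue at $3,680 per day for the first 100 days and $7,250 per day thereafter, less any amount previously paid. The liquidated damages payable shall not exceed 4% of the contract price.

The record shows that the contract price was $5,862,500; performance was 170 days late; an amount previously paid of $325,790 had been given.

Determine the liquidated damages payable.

$234,500

First 100 days: 100 × $3,680 = $368,000
Remaining days: (170 − 100) × $7,250 = $507,500
Accrued per-day damages: $368,000 + $507,500 = $875,500
Less amount previously paid: $875,500 − $325,790 = $549,710
Cap: 4% of $5,862,500 = $234,500
Cap at $234,500: $549,710 exceeds the cap → $234,500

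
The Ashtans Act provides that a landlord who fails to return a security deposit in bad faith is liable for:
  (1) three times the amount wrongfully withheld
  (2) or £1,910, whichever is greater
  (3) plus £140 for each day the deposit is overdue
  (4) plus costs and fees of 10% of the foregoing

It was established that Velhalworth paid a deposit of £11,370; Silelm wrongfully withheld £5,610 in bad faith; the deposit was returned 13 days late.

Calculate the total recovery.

Trebled: 3 × £5,610 = £16,830
Minimum £1,910: £16,830 meets the minimum, no increase.
Late-return penalty: 13 × £140 = £1,820
Damages plus late penalty: £16,830 + £1,820 = £18,650
Costs and fees: 10% of £18,650 = £1,865
Total recovery: £18,650 + £1,865 = £20,515

£20,515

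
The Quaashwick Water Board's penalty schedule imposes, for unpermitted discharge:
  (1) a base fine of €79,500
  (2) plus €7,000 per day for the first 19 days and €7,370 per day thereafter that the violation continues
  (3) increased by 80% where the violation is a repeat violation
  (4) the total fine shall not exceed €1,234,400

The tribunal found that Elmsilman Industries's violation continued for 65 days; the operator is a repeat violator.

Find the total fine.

€992,736

First 19 days: 19 × €7,000 = €133,000
Remaining days: (65 − 19) × €7,370 = €339,020
Per-day component: €133,000 + €339,020 = €472,020
Base plus per-day: €79,500 + €472,020 = €551,520
Enhancement: 80% of €551,520 = €441,216
Enhanced fine: €551,520 + €441,216 = €992,736
Cap at €1,234,400: €992,736 is within the cap, no reduction.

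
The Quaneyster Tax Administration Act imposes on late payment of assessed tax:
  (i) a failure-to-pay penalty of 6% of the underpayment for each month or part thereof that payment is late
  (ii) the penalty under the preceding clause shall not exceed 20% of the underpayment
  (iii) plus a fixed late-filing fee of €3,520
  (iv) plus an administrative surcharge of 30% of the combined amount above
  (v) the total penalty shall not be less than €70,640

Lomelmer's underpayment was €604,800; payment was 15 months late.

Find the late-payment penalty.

Accrued rate: 6% × 15 = 90%, capped at 20% → 20%
Failure-to-pay penalty: 20% of €604,800 = €120,960
Penalty before surcharge: €120,960 + €3,520 = €124,480
Administrative surcharge: 30% of €124,480 = €37,344
Total penalty: €124,480 + €37,344 = €161,824
Minimum €70,640: €161,824 meets the minimum, no increase.

€161,824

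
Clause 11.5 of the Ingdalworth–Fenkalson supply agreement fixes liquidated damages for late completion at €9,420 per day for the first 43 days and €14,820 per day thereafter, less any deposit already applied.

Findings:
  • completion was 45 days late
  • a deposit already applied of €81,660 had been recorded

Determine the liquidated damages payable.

First 43 days: 43 × €9,420 = €405,060
Remaining days: (45 − 43) × €14,820 = €29,640
Accrued per-day damages: €405,060 + €29,640 = €434,700
Less deposit already applied: €434,700 − €81,660 = €353,040

€353,040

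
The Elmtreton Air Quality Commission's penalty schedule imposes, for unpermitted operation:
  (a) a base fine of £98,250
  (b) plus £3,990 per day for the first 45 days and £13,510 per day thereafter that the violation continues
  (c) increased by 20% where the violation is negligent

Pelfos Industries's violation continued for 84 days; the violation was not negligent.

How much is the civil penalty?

First 45 days: 45 × £3,990 = £179,550
Remaining days: (84 − 45) × £13,510 = £526,890
Per-day component: £179,550 + £526,890 = £706,440
Base plus per-day: £98,250 + £706,440 = £804,690
The violation was not negligent: no 20% increase.

£804,690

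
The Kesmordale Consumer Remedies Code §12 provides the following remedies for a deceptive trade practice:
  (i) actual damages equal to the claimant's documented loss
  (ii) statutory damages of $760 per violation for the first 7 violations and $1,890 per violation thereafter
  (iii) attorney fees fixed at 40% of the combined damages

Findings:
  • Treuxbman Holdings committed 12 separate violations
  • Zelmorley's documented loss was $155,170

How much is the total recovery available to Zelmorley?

$237,916

First 7 violations: 7 × $760 = $5,320
Remaining violations: (12 − 7) × $1,890 = $9,450
Statutory damages: $5,320 + $9,450 = $14,770
Combined damages: $155,170 + $14,770 = $169,940
Attorney fees: 40% of $169,940 = $67,976
Total recovery: $169,940 + $67,976 = $237,916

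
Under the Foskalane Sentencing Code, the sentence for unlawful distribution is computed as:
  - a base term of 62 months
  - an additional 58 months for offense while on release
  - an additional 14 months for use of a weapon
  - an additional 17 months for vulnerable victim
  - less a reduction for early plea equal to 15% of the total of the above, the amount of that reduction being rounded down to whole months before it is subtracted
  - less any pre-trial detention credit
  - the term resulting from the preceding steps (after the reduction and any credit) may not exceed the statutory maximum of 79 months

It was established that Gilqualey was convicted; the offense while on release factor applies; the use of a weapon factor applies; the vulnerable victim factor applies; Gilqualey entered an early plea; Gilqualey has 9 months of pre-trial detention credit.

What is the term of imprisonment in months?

79 months

Offense while on release enhancement: +58 months
Use of a weapon enhancement: +14 months
Vulnerable victim enhancement: +17 months
Adjusted term: 62 months + 58 months + 14 months + 17 months = 151 months
Early plea reduction: 15% of 151 months = 22 months (rounded down)
After reduction: 151 − 22 = 129 months
Less pre-trial detention credit: 129 months − 9 months = 120 months
Cap at 79 months: 120 months exceeds the cap → 79 months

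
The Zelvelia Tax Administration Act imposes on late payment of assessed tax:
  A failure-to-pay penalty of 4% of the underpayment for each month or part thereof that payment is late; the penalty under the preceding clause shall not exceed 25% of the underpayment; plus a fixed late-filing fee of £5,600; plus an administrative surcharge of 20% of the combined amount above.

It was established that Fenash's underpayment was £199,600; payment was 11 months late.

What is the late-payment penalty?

£66,600

Accrued rate: 4% × 11 = 44%, capped at 25% → 25%
Failure-to-pay penalty: 25% of £199,600 = £49,900
Penalty before surcharge: £49,900 + £5,600 = £55,500
Administrative surcharge: 20% of £55,500 = £11,100
Total penalty: £55,500 + £11,100 = £66,600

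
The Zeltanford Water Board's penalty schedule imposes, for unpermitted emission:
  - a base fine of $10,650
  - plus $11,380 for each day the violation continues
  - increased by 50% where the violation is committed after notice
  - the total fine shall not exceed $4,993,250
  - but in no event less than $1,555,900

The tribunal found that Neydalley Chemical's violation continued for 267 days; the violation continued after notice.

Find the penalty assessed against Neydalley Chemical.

Per-day component: 267 × $11,380 = $3,038,460
Base plus per-day: $10,650 + $3,038,460 = $3,049,110
Enhancement: 50% of $3,049,110 = $1,524,555
Enhanced fine: $3,049,110 + $1,524,555 = $4,573,665
Cap at $4,993,250: $4,573,665 is within the cap, no reduction.
Minimum $1,555,900: $4,573,665 meets the minimum, no increase.

$4,573,665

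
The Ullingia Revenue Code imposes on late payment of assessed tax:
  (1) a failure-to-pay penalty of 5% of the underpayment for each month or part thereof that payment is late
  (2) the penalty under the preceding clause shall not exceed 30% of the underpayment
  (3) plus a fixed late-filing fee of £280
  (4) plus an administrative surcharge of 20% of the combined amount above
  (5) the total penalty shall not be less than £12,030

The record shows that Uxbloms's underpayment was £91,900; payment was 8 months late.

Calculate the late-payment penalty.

£33,420

Accrued rate: 5% × 8 = 40%, capped at 30% → 30%
Failure-to-pay penalty: 30% of £91,900 = £27,570
Penalty before surcharge: £27,570 + £280 = £27,850
Administrative surcharge: 20% of £27,850 = £5,570
Total penalty: £27,850 + £5,570 = £33,420
Minimum £12,030: £33,420 meets the minimum, no increase.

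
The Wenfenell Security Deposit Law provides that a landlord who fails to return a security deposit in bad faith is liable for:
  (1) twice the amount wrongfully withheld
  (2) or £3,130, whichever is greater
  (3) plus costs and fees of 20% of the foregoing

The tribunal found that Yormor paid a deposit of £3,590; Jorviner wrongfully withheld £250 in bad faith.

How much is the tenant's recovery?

£3,756

Doubled: 2 × £250 = £500
Minimum £3,130: £500 is below the minimum → £3,130
Costs and fees: 20% of £3,130 = £626
Total recovery: £3,130 + £626 = £3,756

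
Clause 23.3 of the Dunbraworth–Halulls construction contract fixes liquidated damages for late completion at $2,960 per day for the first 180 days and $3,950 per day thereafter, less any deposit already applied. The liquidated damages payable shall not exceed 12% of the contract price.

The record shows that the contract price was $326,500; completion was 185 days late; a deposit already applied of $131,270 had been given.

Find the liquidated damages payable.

First 180 days: 180 × $2,960 = $532,800
Remaining days: (185 − 180) × $3,950 = $19,750
Accrued per-day damages: $532,800 + $19,750 = $552,550
Less deposit already applied: $552,550 − $131,270 = $421,280
Cap: 12% of $326,500 = $39,180
Cap at $39,180: $421,280 exceeds the cap → $39,180

$39,180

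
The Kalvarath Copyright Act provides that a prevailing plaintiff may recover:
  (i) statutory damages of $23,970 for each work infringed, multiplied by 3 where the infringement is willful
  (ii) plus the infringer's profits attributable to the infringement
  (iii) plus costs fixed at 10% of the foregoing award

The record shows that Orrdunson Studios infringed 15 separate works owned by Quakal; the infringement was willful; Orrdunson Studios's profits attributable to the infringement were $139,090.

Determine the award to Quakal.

$1,339,514

Statutory damages: 15 × $23,970 = $359,550
Trebled: 3 × $359,550 = $1,078,650
Combined award: $1,078,650 + $139,090 = $1,217,740
Costs: 10% of $1,217,740 = $121,774
Award plus costs: $1,217,740 + $121,774 = $1,339,514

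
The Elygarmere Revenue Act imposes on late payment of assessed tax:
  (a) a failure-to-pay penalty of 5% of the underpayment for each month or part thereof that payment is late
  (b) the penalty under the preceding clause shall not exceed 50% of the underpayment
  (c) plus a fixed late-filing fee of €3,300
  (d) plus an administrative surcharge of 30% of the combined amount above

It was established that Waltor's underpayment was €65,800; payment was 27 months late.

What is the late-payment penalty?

€47,060

Accrued rate: 5% × 27 = 135%, capped at 50% → 50%
Failure-to-pay penalty: 50% of €65,800 = €32,900
Penalty before surcharge: €32,900 + €3,300 = €36,200
Administrative surcharge: 30% of €36,200 = €10,860
Total penalty: €36,200 + €10,860 = €47,060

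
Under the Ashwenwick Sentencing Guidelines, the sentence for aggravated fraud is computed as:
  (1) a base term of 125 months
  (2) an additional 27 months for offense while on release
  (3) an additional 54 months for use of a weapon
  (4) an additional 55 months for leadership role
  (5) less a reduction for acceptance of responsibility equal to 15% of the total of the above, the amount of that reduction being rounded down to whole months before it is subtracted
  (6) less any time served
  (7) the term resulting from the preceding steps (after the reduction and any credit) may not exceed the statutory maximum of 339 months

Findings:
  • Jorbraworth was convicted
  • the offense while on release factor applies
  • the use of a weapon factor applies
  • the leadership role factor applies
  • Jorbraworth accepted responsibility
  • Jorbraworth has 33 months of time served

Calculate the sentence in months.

Sentence: 189 months

Offense while on release enhancement: +27 months
Use of a weapon enhancement: +54 months
Leadership role enhancement: +55 months
Adjusted term: 125 months + 27 months + 54 months + 55 months = 261 months
Acceptance of responsibility reduction: 15% of 261 months = 39 months (rounded down)
After reduction: 261 − 39 = 222 months
Less time served: 222 months − 33 months = 189 months
Cap at 339 months: 189 months is within the cap, no reduction.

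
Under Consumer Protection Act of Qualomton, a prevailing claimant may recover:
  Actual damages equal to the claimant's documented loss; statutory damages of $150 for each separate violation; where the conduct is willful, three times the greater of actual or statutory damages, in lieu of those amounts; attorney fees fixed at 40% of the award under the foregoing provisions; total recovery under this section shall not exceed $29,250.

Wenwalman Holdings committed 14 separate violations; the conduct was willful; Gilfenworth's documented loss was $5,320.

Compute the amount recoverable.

Total recovery: $22,344

Statutory damages: 14 × $150 = $2,100
Greater of actual damages ($5,320) or statutory damages ($2,100): $5,320
Trebled: 3 × $5,320 = $15,960
Attorney fees: 40% of $15,960 = $6,384
Total before cap: $15,960 + $6,384 = $22,344
Cap at $29,250: $22,344 is within the cap, no reduction.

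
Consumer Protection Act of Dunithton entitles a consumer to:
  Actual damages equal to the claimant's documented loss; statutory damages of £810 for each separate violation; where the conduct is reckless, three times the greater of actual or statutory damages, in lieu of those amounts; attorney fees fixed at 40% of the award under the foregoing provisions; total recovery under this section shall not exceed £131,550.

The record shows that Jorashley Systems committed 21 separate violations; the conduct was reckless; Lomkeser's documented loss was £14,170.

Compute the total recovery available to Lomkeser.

£71,442

Statutory damages: 21 × £810 = £17,010
Greater of actual damages (£14,170) or statutory damages (£17,010): £17,010
Trebled: 3 × £17,010 = £51,030
Attorney fees: 40% of £51,030 = £20,412
Total before cap: £51,030 + £20,412 = £71,442
Cap at £131,550: £71,442 is within the cap, no reduction.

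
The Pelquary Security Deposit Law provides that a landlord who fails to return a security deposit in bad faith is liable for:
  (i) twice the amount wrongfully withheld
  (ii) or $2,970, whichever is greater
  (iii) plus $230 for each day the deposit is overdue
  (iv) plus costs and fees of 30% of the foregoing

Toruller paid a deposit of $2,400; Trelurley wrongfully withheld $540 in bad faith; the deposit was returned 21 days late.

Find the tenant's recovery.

Doubled: 2 × $540 = $1,080
Minimum $2,970: $1,080 is below the minimum → $2,970
Late-return penalty: 21 × $230 = $4,830
Damages plus late penalty: $2,970 + $4,830 = $7,800
Costs and fees: 30% of $7,800 = $2,340
Total recovery: $7,800 + $2,340 = $10,140

$10,140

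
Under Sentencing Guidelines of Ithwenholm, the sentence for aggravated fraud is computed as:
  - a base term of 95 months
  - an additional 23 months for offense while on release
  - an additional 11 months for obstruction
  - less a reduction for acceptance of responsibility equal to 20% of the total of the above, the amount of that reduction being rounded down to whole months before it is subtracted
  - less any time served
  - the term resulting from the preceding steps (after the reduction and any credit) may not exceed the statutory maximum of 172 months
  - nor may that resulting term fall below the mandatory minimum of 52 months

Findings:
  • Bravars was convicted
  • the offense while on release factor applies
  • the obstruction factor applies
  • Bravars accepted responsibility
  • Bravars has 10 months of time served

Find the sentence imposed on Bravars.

Offense while on release enhancement: +23 months
Obstruction enhancement: +11 months
Adjusted term: 95 months + 23 months + 11 months = 129 months
Acceptance of responsibility reduction: 20% of 129 months = 25 months (rounded down)
After reduction: 129 − 25 = 104 months
Less time served: 104 months − 10 months = 94 months
Cap at 172 months: 94 months is within the cap, no reduction.
Minimum 52 months: 94 months meets the minimum, no increase.

94 months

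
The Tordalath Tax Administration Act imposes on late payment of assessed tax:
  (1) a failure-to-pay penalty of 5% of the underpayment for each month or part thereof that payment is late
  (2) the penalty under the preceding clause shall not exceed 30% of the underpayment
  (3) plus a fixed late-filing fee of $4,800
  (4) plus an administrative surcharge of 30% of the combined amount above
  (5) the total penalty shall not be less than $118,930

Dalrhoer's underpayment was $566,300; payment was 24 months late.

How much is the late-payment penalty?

$227,097

Accrued rate: 5% × 24 = 120%, capped at 30% → 30%
Failure-to-pay penalty: 30% of $566,300 = $169,890
Penalty before surcharge: $169,890 + $4,800 = $174,690
Administrative surcharge: 30% of $174,690 = $52,407
Total penalty: $174,690 + $52,407 = $227,097
Minimum $118,930: $227,097 meets the minimum, no increase.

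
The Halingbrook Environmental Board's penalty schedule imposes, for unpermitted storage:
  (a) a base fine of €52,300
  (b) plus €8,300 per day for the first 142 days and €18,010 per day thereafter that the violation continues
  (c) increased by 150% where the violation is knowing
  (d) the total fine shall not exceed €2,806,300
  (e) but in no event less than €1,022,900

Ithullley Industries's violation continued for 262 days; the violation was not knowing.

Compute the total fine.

First 142 days: 142 × €8,300 = €1,178,600
Remaining days: (262 − 142) × €18,010 = €2,161,200
Per-day component: €1,178,600 + €2,161,200 = €3,339,800
Base plus per-day: €52,300 + €3,339,800 = €3,392,100
The violation was not knowing: no 150% increase.
Cap at €2,806,300: €3,392,100 exceeds the cap → €2,806,300
Minimum €1,022,900: €2,806,300 meets the minimum, no increase.

Civil penalty: €2,806,300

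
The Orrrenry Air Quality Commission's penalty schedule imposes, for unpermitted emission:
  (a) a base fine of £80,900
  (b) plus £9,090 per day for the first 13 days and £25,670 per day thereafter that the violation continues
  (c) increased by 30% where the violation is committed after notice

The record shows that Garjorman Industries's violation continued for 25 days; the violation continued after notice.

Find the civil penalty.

£659,243

First 13 days: 13 × £9,090 = £118,170
Remaining days: (25 − 13) × £25,670 = £308,040
Per-day component: £118,170 + £308,040 = £426,210
Base plus per-day: £80,900 + £426,210 = £507,110
Enhancement: 30% of £507,110 = £152,133
Enhanced fine: £507,110 + £152,133 = £659,243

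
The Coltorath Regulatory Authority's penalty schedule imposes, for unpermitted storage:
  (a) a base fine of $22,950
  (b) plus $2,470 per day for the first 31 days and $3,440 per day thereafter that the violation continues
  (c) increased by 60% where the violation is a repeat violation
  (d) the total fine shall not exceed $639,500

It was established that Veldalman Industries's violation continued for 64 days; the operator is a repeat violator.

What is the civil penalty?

First 31 days: 31 × $2,470 = $76,570
Remaining days: (64 − 31) × $3,440 = $113,520
Per-day component: $76,570 + $113,520 = $190,090
Base plus per-day: $22,950 + $190,090 = $213,040
Enhancement: 60% of $213,040 = $127,824
Enhanced fine: $213,040 + $127,824 = $340,864
Cap at $639,500: $340,864 is within the cap, no reduction.

Civil penalty: $340,864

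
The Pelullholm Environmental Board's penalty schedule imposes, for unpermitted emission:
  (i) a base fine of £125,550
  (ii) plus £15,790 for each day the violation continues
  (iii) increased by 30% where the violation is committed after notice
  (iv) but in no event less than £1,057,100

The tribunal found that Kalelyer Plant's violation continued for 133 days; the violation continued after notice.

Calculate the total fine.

£2,893,306

Per-day component: 133 × £15,790 = £2,100,070
Base plus per-day: £125,550 + £2,100,070 = £2,225,620
Enhancement: 30% of £2,225,620 = £667,686
Enhanced fine: £2,225,620 + £667,686 = £2,893,306
Minimum £1,057,100: £2,893,306 meets the minimum, no increase.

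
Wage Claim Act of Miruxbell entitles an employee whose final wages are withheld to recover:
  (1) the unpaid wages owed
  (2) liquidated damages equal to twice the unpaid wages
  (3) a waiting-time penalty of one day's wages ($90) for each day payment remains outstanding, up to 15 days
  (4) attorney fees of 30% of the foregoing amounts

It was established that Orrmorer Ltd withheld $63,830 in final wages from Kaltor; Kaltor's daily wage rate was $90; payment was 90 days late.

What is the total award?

Doubled: 2 × $63,830 = $127,660
Penalty days: min(90, 15) = 15
Waiting-time penalty: 15 × $90 = $1,350
Subtotal: $63,830 + $127,660 + $1,350 = $192,840
Attorney fees: 30% of $192,840 = $57,852
Total award: $192,840 + $57,852 = $250,692

Total award: $250,692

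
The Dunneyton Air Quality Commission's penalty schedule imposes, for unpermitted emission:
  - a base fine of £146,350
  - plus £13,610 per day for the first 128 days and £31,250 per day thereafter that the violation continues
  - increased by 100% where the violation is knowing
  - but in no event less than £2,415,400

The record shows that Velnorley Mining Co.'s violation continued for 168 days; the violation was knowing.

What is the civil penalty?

First 128 days: 128 × £13,610 = £1,742,080
Remaining days: (168 − 128) × £31,250 = £1,250,000
Per-day component: £1,742,080 + £1,250,000 = £2,992,080
Base plus per-day: £146,350 + £2,992,080 = £3,138,430
Enhancement: 100% of £3,138,430 = £3,138,430
Enhanced fine: £3,138,430 + £3,138,430 = £6,276,860
Minimum £2,415,400: £6,276,860 meets the minimum, no increase.

£6,276,860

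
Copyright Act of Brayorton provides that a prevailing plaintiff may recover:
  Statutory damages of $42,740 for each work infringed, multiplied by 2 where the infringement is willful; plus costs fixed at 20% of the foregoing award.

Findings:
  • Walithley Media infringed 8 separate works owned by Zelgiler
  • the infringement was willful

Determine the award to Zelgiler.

Award: $820,608

Statutory damages: 8 × $42,740 = $341,920
Doubled: 2 × $341,920 = $683,840
Costs: 20% of $683,840 = $136,768
Award plus costs: $683,840 + $136,768 = $820,608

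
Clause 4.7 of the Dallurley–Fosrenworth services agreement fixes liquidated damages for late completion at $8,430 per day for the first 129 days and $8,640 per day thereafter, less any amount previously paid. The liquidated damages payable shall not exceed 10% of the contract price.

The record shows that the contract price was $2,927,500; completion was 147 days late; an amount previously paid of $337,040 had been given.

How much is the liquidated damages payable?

First 129 days: 129 × $8,430 = $1,087,470
Remaining days: (147 − 129) × $8,640 = $155,520
Accrued per-day damages: $1,087,470 + $155,520 = $1,242,990
Less amount previously paid: $1,242,990 − $337,040 = $905,950
Cap: 10% of $2,927,500 = $292,750
Cap at $292,750: $905,950 exceeds the cap → $292,750

$292,750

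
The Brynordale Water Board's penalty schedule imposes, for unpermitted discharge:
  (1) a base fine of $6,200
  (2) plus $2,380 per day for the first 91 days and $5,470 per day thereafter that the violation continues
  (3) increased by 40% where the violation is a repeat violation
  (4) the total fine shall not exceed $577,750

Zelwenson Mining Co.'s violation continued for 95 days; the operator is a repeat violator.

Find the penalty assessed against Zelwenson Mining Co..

First 91 days: 91 × $2,380 = $216,580
Remaining days: (95 − 91) × $5,470 = $21,880
Per-day component: $216,580 + $21,880 = $238,460
Base plus per-day: $6,200 + $238,460 = $244,660
Enhancement: 40% of $244,660 = $97,864
Enhanced fine: $244,660 + $97,864 = $342,524
Cap at $577,750: $342,524 is within the cap, no reduction.

$342,524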